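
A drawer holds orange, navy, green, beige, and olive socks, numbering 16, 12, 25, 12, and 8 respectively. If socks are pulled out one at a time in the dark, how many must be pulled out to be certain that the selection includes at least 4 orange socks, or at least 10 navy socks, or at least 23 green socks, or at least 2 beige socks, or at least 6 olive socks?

The worst case stops just short of every target: 3 orange, 9 navy, 22 green, 1 beige, 5 olive — 3 + 9 + 22 + 1 + 5 = 40 socks.
One more sock must push some color to its target, so 40 + 1 = 41.

41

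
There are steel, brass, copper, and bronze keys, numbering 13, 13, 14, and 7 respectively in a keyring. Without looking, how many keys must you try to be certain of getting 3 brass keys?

The worst case draws every non-brass key first: 13 + 14 + 7 = 34.
The next 3 draws are then forced to be brass, giving 34 + 3 = 37.

37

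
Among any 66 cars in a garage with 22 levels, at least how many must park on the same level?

If each of the 22 levels held at most 2, the total would be at most 22 × 2 = 44 < 66, a contradiction.
So at least one holds ⌈66/22⌉ = 3.

3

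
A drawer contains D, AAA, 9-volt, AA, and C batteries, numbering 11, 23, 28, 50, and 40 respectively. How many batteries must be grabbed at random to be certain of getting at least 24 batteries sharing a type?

104

In the worst case we take at most 23 of each type, but all 11 D (fewer than 23), giving 11 + 23 + 23 + 23 + 23 = 103.
One more battery then forces some type to 24, so 103 + 1 = 104.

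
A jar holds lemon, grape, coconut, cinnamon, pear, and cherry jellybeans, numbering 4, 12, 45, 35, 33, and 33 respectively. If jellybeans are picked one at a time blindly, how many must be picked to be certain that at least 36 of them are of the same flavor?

In the worst case we take at most 35 of each flavor, but all 4 lemon, all 12 grape, all 33 pear, and all 33 cherry (fewer than 35), giving 4 + 12 + 35 + 35 + 33 + 33 = 152.
One more jellybean then forces some flavor to 36, so 152 + 1 = 153.

153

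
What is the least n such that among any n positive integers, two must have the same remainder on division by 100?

Two integers differ by a multiple of 100 exactly when they share a remainder mod 100.
There are 100 residue classes mod 100, so 100 integers can all lie in distinct classes.
One more integer must repeat a residue, giving a difference divisible by 100. So n = 100 + 1 = 101.

101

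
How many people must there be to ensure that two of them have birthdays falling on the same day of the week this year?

There are 7 days of the week acting as pigeonholes.
With 7 people we could place one in each, avoiding any repeat.
One more forces some class to hold 2, so 7 + 1 = 8.

8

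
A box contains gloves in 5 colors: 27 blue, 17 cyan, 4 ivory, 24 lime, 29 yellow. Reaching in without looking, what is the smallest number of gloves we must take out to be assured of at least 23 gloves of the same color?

In the worst case we take at most 22 of each color, but all 17 cyan and all 4 ivory (fewer than 22), giving 22 + 17 + 4 + 22 + 22 = 87.
One more glove then forces some color to 23, so 87 + 1 = 88.

88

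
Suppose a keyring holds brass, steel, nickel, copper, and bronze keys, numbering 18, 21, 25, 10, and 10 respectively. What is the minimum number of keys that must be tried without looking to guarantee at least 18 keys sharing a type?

In the worst case we take at most 17 of each type, but all 10 copper and all 10 bronze (fewer than 17), giving 17 + 17 + 17 + 10 + 10 = 71.
One more key then forces some type to 18, so 71 + 1 = 72.

72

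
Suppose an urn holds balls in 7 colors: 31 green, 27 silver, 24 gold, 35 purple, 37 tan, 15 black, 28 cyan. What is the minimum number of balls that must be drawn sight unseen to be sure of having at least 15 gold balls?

188

The worst case draws every non-gold ball first: 31 + 27 + 35 + 37 + 15 + 28 = 173.
The next 15 draws are then forced to be gold, giving 173 + 15 = 188.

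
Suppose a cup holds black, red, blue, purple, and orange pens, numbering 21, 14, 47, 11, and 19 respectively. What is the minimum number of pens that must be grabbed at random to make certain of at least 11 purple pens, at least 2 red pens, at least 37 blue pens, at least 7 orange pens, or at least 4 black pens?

57

The worst case stops just short of every target: 3 black, 1 red, 36 blue, 10 purple, 6 orange — 3 + 1 + 36 + 10 + 6 = 56 pens.
One more pen must push some ink color to its target, so 56 + 1 = 57.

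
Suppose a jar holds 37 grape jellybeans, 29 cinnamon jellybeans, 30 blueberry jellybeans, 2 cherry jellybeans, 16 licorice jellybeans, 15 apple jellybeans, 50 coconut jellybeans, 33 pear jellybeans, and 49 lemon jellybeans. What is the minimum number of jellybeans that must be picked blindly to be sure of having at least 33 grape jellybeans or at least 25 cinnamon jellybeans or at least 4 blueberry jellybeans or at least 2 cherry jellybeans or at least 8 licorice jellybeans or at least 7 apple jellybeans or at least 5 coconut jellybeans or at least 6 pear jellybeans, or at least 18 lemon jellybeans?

100

The worst case stops just short of every target: 32 grape, 24 cinnamon, 3 blueberry, 1 cherry, 7 licorice, 6 apple, 4 coconut, 5 pear, 17 lemon — 32 + 24 + 3 + 1 + 7 + 6 + 4 + 5 + 17 = 99 jellybeans.
One more jellybean must push some flavor to its target, so 99 + 1 = 100.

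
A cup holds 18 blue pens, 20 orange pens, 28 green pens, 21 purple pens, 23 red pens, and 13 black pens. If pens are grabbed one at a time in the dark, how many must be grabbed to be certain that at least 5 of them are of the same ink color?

25

Treat the 6 ink colors as pigeonholes.
The worst case takes 4 pens of each ink color without reaching 5 of any: 6 × 4 = 24.
The next pen must bring some ink color to 5, so 24 + 1 = 25.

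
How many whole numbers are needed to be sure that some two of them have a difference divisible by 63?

Use the pigeonhole principle on residue classes: two integers differ by a multiple of 63 exactly when they share a remainder mod 63.
There are 63 residue classes mod 63, so 63 integers can all lie in distinct classes.
One more integer must repeat a residue, giving a difference divisible by 63. So n = 63 + 1 = 64.

64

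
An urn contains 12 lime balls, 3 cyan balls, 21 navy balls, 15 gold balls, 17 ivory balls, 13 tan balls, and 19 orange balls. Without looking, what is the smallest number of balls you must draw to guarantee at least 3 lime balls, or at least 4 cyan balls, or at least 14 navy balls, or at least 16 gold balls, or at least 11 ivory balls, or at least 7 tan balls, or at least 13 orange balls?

62

The worst case stops just short of every target: 2 lime, 3 cyan, 13 navy, 15 gold, 10 ivory, 6 tan, 12 orange — 2 + 3 + 13 + 15 + 10 + 6 + 12 = 61 balls.
One more ball must push some color to its target, so 61 + 1 = 62.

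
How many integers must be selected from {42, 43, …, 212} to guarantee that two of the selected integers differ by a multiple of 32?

Use the pigeonhole principle on residue classes: group the integers by remainder mod 32; there are 32 residue classes, each nonempty in this range.
Choosing one from each class (32 integers) avoids any shared remainder.
One more choice must repeat a class, so two differ by a multiple of 32. Hence 32 + 1 = 33.

33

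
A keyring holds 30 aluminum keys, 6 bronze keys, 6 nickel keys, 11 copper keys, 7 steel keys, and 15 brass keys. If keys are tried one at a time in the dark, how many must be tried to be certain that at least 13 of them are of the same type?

In the worst case we take at most 12 of each type, but all 6 bronze, all 6 nickel, all 11 copper, and all 7 steel (fewer than 12), giving 12 + 6 + 6 + 11 + 7 + 12 = 54.
One more key then forces some type to 13, so 54 + 1 = 55.

55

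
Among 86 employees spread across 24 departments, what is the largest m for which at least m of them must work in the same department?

4

If each of the 24 departments held at most 3, the total would be at most 24 × 3 = 72 < 86, a contradiction.
So at least one holds ⌈86/24⌉ = 4.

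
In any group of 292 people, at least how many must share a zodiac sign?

25

There are 12 zodiac signs, which serve as the pigeonholes.
If each of the 12 zodiac signs held at most 24, the total would be at most 12 × 24 = 288 < 292, a contradiction.
So at least one holds ⌈292/12⌉ = 25.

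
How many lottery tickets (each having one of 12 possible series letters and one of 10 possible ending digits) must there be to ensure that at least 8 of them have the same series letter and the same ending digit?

There are 12 × 10 = 120 (series letter, ending digit) combinations acting as pigeonholes.
With 120 × 7 = 840 lottery tickets we could place exactly 7 in each, with no (series letter, ending digit) pair reaching 8.
One more forces some (series letter, ending digit) pair to hold 8, so 840 + 1 = 841.

841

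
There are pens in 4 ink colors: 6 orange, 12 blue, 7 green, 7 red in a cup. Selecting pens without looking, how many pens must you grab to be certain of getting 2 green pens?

The worst case draws every non-green pen first: 6 + 12 + 7 = 25.
The next 2 draws are then forced to be green, giving 25 + 2 = 27.

27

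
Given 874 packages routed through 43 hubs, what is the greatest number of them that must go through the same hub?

21

The 874 packages fall into 43 hubs.
If each of the 43 hubs held at most 20, the total would be at most 43 × 20 = 860 < 874, a contradiction.
So at least one holds ⌈874/43⌉ = 21.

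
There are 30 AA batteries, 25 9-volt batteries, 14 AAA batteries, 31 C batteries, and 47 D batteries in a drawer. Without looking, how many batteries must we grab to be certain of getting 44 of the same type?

144

Treat the 5 types as pigeonholes.
In the worst case we take at most 43 of each type, but all 30 AA, all 25 9-volt, all 14 AAA, and all 31 C (fewer than 43), giving 30 + 25 + 14 + 31 + 43 = 143.
One more battery then forces some type to 44, so 143 + 1 = 144.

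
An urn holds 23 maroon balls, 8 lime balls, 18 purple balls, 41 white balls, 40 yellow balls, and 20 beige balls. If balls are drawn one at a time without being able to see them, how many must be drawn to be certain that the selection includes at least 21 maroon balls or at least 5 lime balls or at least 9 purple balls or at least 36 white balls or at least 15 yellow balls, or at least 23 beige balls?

102

The worst case stops just short of every target: 20 maroon, 4 lime, 8 purple, 35 white, 14 yellow, all 20 beige — 20 + 4 + 8 + 35 + 14 + 20 = 101 balls.
One more ball must push some color to its target, so 101 + 1 = 102.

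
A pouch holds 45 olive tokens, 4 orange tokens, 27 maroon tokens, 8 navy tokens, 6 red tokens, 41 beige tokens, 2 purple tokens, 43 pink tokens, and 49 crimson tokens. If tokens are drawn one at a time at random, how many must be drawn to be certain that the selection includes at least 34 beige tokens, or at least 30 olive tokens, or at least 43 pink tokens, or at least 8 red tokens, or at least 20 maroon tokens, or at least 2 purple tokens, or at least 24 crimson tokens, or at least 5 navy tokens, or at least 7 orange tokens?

The worst case stops just short of every target: 29 olive, all 4 orange, 19 maroon, 4 navy, all 6 red, 33 beige, 1 purple, 42 pink, 23 crimson — 29 + 4 + 19 + 4 + 6 + 33 + 1 + 42 + 23 = 161 tokens.
One more token must push some color to its target, so 161 + 1 = 162.

162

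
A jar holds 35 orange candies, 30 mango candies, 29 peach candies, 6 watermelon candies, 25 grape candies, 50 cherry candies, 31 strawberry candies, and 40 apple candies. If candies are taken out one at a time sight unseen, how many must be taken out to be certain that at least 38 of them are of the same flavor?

Treat the 8 flavors as pigeonholes.
In the worst case we take at most 37 of each flavor, but all 35 orange, all 30 mango, all 29 peach, all 6 watermelon, all 25 grape, and all 31 strawberry (fewer than 37), giving 35 + 30 + 29 + 6 + 25 + 37 + 31 + 37 = 230.
One more candy then forces some flavor to 38, so 230 + 1 = 231.

231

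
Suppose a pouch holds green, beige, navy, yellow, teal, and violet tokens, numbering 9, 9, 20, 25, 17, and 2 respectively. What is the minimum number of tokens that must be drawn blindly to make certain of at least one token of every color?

81

The hardest color to obtain is violet: we could draw every other token first — 82 − 2 = 80 tokens — without a single violet one.
The next draw must be violet, so 80 + 1 = 81.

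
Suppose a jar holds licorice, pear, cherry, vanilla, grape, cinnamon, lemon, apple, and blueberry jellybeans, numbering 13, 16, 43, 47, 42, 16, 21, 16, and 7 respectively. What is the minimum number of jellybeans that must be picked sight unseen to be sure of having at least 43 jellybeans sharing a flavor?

216

In the worst case we take at most 42 of each flavor, but all 13 licorice, all 16 pear, all 16 cinnamon, all 21 lemon, all 16 apple, and all 7 blueberry (fewer than 42), giving 13 + 16 + 42 + 42 + 42 + 16 + 21 + 16 + 7 = 215.
One more jellybean then forces some flavor to 43, so 215 + 1 = 216.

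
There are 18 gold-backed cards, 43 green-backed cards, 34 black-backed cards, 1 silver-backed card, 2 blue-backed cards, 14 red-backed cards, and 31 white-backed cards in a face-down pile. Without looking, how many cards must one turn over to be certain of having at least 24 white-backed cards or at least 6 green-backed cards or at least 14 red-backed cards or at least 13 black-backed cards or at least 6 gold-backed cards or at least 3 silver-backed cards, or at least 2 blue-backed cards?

The worst case stops just short of every target: 5 gold-backed, 5 green-backed, 12 black-backed, all 1 silver-backed, 1 blue-backed, 13 red-backed, 23 white-backed — 5 + 5 + 12 + 1 + 1 + 13 + 23 = 60 cards.
One more card must push some back color to its target, so 60 + 1 = 61.

61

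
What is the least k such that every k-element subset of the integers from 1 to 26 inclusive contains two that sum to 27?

Partition {1, …, 26} into 13 pairs: {1,26}, {2,25}, …, {13,14}.
Choosing 13 integers — say the integers 1 through 13 — takes one from each pair and avoids the property.
Choosing 14 forces two into the same pair by pigeonhole, and those sum to 27. So 14.

14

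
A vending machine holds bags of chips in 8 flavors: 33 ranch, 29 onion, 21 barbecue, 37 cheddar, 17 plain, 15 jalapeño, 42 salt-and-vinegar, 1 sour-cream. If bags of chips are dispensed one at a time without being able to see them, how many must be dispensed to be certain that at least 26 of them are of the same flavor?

In the worst case we take at most 25 of each flavor, but all 21 barbecue, all 17 plain, all 15 jalapeño, and all 1 sour-cream (fewer than 25), giving 25 + 25 + 21 + 25 + 17 + 15 + 25 + 1 = 154.
One more bag of chips then forces some flavor to 26, so 154 + 1 = 155.

155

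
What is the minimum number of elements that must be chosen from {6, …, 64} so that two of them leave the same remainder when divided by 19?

Group the integers by remainder mod 19; there are 19 residue classes, each nonempty in this range.
Choosing one from each class (19 integers) avoids any shared remainder.
One more choice must repeat a class, so two differ by a multiple of 19. Hence 19 + 1 = 20.

20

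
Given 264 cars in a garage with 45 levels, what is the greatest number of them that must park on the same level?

6

If each of the 45 levels held at most 5, the total would be at most 45 × 5 = 225 < 264, a contradiction.
So at least one holds ⌈264/45⌉ = 6.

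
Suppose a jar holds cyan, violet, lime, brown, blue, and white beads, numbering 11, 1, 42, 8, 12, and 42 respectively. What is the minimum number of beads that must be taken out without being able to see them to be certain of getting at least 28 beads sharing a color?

In the worst case we take at most 27 of each color, but all 11 cyan, all 1 violet, all 8 brown, and all 12 blue (fewer than 27), giving 11 + 1 + 27 + 8 + 12 + 27 = 86.
One more bead then forces some color to 28, so 86 + 1 = 87.

87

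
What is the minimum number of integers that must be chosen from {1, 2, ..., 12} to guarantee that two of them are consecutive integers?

7

Partition {1, …, 12} into 6 pairs: {1,2}, {3,4}, …, {11,12}.
Choosing 6 integers — say the 6 even numbers 2, 4, …, 12 — takes one from each pair and avoids the property.
Choosing 7 forces two into the same pair by pigeonhole, and those are consecutive. So 7.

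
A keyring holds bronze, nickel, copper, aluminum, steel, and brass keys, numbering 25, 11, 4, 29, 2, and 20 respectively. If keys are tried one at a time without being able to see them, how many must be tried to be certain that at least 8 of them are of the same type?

35

In the worst case we take at most 7 of each type, but all 4 copper and all 2 steel (fewer than 7), giving 7 + 7 + 4 + 7 + 2 + 7 = 34.
One more key then forces some type to 8, so 34 + 1 = 35.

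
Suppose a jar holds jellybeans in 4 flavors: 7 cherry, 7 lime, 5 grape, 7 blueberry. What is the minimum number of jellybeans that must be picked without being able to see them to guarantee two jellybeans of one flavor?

5

The worst case takes 1 jellybean of each flavor without reaching 2 of any: 4 × 1 = 4.
The next jellybean must bring some flavor to 2, so 4 + 1 = 5.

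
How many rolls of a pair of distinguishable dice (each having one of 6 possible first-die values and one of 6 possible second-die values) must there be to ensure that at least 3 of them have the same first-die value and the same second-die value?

There are 6 × 6 = 36 (first-die value, second-die value) combinations acting as pigeonholes.
With 36 × 2 = 72 rolls of a pair of distinguishable dice we could place exactly 2 in each, with no (first-die value, second-die value) pair reaching 3.
One more forces some (first-die value, second-die value) pair to hold 3, so 72 + 1 = 73.

73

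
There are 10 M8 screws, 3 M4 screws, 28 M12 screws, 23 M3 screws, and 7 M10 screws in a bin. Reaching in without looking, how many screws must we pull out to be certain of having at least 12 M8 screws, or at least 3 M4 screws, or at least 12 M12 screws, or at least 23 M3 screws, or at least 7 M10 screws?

Each of the 5 sizes has its own threshold; avoid all of them simultaneously.
The worst case stops just short of every target: all 10 M8, 2 M4, 11 M12, 22 M3, 6 M10 — 10 + 2 + 11 + 22 + 6 = 51 screws.
One more screw must push some size to its target, so 51 + 1 = 52.

52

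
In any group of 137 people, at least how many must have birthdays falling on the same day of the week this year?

There are 7 days of the week, which serve as the pigeonholes.
If each of the 7 days of the week held at most 19, the total would be at most 7 × 19 = 133 < 137, a contradiction.
So at least one holds ⌈137/7⌉ = 20.

20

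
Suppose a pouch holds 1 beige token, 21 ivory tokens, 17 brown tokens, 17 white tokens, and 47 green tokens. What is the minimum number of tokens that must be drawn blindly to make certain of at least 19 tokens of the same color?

72

Treat the 5 colors as pigeonholes.
In the worst case we take at most 18 of each color, but all 1 beige, all 17 brown, and all 17 white (fewer than 18), giving 1 + 18 + 17 + 17 + 18 = 71.
One more token then forces some color to 19, so 71 + 1 = 72.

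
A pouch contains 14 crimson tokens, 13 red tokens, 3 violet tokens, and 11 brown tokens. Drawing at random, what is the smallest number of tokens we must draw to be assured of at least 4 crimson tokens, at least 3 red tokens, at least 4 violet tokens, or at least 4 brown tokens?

The worst case stops just short of every target: 3 crimson, 2 red, 3 violet, 3 brown — 3 + 2 + 3 + 3 = 11 tokens.
One more token must push some color to its target, so 11 + 1 = 12.

12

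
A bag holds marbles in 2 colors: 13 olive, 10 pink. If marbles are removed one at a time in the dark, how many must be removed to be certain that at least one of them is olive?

The worst case draws every non-olive marble first: 10.
The next draw is then forced to be olive, giving 10 + 1 = 11.

11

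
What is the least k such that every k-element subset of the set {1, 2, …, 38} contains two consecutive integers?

20

Partition {1, …, 38} into 19 pairs: {1,2}, {3,4}, …, {37,38}.
Choosing 19 integers — say the 19 even numbers 2, 4, …, 38 — takes one from each pair and avoids the property.
Choosing 20 forces two into the same pair by pigeonhole, and those are consecutive. So 20.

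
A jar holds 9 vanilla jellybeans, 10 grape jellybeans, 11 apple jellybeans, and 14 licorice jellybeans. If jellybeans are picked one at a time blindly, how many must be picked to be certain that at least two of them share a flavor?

The worst case takes 1 jellybean of each flavor without reaching 2 of any: 4 × 1 = 4.
The next jellybean must bring some flavor to 2, so 4 + 1 = 5.

5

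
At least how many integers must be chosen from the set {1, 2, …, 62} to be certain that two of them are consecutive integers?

Partition {1, …, 62} into 31 pairs: {1,2}, {3,4}, …, {61,62}.
Choosing 31 integers — say the 31 even numbers 2, 4, …, 62 — takes one from each pair and avoids the property.
Choosing 32 forces two into the same pair by pigeonhole, and those are consecutive. So 32.

32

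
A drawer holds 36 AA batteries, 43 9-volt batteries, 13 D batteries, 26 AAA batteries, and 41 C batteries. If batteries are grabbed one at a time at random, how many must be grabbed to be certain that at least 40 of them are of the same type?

In the worst case we take at most 39 of each type, but all 36 AA, all 13 D, and all 26 AAA (fewer than 39), giving 36 + 39 + 13 + 26 + 39 = 153.
One more battery then forces some type to 40, so 153 + 1 = 154.

154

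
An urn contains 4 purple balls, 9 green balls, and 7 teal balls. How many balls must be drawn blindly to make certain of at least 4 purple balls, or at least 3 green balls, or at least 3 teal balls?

8

The worst case stops just short of every target: 3 purple, 2 green, 2 teal — 3 + 2 + 2 = 7 balls.
One more ball must push some color to its target, so 7 + 1 = 8.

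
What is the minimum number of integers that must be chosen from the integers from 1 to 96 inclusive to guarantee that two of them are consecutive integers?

49

Partition {1, …, 96} into 48 pairs: {1,2}, {3,4}, …, {95,96}.
Choosing 48 integers — say the 48 even numbers 2, 4, …, 96 — takes one from each pair and avoids the property.
Choosing 49 forces two into the same pair by pigeonhole, and those are consecutive. So 49.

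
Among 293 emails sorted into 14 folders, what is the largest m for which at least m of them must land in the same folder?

If each of the 14 folders held at most 20, the total would be at most 14 × 20 = 280 < 293, a contradiction.
So at least one holds ⌈293/14⌉ = 21.

21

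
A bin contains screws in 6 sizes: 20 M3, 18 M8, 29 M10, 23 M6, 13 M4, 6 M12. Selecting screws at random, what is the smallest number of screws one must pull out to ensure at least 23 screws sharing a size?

In the worst case we take at most 22 of each size, but all 20 M3, all 18 M8, all 13 M4, and all 6 M12 (fewer than 22), giving 20 + 18 + 22 + 22 + 13 + 6 = 101.
One more screw then forces some size to 23, so 101 + 1 = 102.

102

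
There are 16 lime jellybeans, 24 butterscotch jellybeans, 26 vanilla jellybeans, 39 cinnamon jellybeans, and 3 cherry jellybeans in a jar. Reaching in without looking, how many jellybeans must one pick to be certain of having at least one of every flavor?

106

The hardest flavor to obtain is cherry: we could draw every other jellybean first — 108 − 3 = 105 jellybeans — without a single cherry one.
The next draw must be cherry, so 105 + 1 = 106.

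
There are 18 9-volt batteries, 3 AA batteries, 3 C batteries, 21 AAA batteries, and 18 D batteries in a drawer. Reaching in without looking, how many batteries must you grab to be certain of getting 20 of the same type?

62

Treat the 5 types as pigeonholes.
In the worst case we take at most 19 of each type, but all 18 9-volt, all 3 AA, all 3 C, and all 18 D (fewer than 19), giving 18 + 3 + 3 + 19 + 18 = 61.
One more battery then forces some type to 20, so 61 + 1 = 62.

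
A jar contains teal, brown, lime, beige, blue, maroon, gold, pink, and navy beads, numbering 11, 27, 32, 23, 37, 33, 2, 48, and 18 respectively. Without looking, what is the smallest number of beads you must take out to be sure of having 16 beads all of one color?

119

In the worst case we take at most 15 of each color, but all 11 teal and all 2 gold (fewer than 15), giving 11 + 15 + 15 + 15 + 15 + 15 + 2 + 15 + 15 = 118.
One more bead then forces some color to 16, so 118 + 1 = 119.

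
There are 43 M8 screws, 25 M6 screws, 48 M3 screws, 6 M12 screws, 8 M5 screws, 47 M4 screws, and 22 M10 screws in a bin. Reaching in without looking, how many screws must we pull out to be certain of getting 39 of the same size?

In the worst case we take at most 38 of each size, but all 25 M6, all 6 M12, all 8 M5, and all 22 M10 (fewer than 38), giving 38 + 25 + 38 + 6 + 8 + 38 + 22 = 175.
One more screw then forces some size to 39, so 175 + 1 = 176.

176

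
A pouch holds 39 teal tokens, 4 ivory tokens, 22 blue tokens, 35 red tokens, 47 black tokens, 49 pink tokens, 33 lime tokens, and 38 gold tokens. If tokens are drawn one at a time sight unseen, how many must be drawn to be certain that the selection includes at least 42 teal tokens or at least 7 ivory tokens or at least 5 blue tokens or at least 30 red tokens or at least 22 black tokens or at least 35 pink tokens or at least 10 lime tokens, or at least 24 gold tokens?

The worst case stops just short of every target: all 39 teal, all 4 ivory, 4 blue, 29 red, 21 black, 34 pink, 9 lime, 23 gold — 39 + 4 + 4 + 29 + 21 + 34 + 9 + 23 = 163 tokens.
One more token must push some color to its target, so 163 + 1 = 164.

164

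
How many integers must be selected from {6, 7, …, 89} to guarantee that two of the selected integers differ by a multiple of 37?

Group the integers by remainder mod 37; there are 37 residue classes, each nonempty in this range.
Choosing one from each class (37 integers) avoids any shared remainder.
One more choice must repeat a class, so two differ by a multiple of 37. Hence 37 + 1 = 38.

38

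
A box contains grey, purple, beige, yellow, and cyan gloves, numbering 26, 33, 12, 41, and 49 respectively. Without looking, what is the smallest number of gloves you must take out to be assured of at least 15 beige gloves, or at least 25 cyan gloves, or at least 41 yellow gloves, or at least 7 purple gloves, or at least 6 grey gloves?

Each of the 5 colors has its own threshold; avoid all of them simultaneously.
The worst case stops just short of every target: 5 grey, 6 purple, all 12 beige, 40 yellow, 24 cyan — 5 + 6 + 12 + 40 + 24 = 87 gloves.
One more glove must push some color to its target, so 87 + 1 = 88.

88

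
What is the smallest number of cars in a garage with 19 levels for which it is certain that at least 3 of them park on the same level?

39

There are 19 levels acting as pigeonholes.
With 19 × 2 = 38 cars we could place exactly 2 in each, with no class reaching 3.
One more forces some class to hold 3, so 38 + 1 = 39.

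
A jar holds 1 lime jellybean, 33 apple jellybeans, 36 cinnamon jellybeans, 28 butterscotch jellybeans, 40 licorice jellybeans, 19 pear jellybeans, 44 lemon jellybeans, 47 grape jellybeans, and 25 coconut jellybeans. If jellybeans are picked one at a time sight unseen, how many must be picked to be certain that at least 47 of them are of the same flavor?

273

In the worst case we take at most 46 of each flavor, but all 1 lime, all 33 apple, all 36 cinnamon, all 28 butterscotch, all 40 licorice, all 19 pear, all 44 lemon, and all 25 coconut (fewer than 46), giving 1 + 33 + 36 + 28 + 40 + 19 + 44 + 46 + 25 = 272.
One more jellybean then forces some flavor to 47, so 272 + 1 = 273.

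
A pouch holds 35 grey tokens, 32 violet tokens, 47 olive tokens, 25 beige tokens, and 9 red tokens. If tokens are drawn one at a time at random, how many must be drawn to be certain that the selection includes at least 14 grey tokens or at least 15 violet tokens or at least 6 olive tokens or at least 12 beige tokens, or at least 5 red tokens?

48

Each of the 5 colors has its own threshold; avoid all of them simultaneously.
The worst case stops just short of every target: 13 grey, 14 violet, 5 olive, 11 beige, 4 red — 13 + 14 + 5 + 11 + 4 = 47 tokens.
One more token must push some color to its target, so 47 + 1 = 48.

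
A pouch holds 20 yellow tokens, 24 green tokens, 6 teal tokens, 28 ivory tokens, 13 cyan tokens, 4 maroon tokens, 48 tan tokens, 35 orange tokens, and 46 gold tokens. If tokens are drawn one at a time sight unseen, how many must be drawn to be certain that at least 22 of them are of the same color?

In the worst case we take at most 21 of each color, but all 20 yellow, all 6 teal, all 13 cyan, and all 4 maroon (fewer than 21), giving 20 + 21 + 6 + 21 + 13 + 4 + 21 + 21 + 21 = 148.
One more token then forces some color to 22, so 148 + 1 = 149.

149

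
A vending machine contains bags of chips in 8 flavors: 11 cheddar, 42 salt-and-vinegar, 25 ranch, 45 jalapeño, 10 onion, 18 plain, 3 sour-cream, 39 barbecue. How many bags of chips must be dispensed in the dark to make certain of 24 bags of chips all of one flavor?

135

In the worst case we take at most 23 of each flavor, but all 11 cheddar, all 10 onion, all 18 plain, and all 3 sour-cream (fewer than 23), giving 11 + 23 + 23 + 23 + 10 + 18 + 3 + 23 = 134.
One more bag of chips then forces some flavor to 24, so 134 + 1 = 135.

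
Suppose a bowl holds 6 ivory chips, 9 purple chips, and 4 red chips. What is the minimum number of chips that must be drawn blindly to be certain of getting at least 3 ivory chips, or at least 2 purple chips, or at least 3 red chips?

6

Each of the 3 colors has its own threshold; avoid all of them simultaneously.
The worst case stops just short of every target: 2 ivory, 1 purple, 2 red — 2 + 1 + 2 = 5 chips.
One more chip must push some color to its target, so 5 + 1 = 6.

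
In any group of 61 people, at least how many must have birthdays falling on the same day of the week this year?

9

The 61 people fall into 7 days of the week.
If each of the 7 days of the week held at most 8, the total would be at most 7 × 8 = 56 < 61, a contradiction.
So at least one holds ⌈61/7⌉ = 9.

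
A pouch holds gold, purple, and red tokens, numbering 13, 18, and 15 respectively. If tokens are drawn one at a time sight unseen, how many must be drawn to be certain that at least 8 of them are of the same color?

Treat the 3 colors as pigeonholes.
The worst case takes 7 tokens of each color without reaching 8 of any: 3 × 7 = 21.
The next token must bring some color to 8, so 21 + 1 = 22.

22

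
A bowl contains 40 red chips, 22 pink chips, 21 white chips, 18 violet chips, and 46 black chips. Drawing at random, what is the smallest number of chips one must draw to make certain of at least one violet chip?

The worst case draws every non-violet chip first: 40 + 22 + 21 + 46 = 129.
The next draw is then forced to be violet, giving 129 + 1 = 130.

130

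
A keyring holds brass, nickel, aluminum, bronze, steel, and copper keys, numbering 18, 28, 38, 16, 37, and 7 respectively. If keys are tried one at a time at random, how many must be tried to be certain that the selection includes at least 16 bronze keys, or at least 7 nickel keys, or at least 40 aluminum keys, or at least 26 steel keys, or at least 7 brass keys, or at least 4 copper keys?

The worst case stops just short of every target: 6 brass, 6 nickel, all 38 aluminum, 15 bronze, 25 steel, 3 copper — 6 + 6 + 38 + 15 + 25 + 3 = 93 keys.
One more key must push some type to its target, so 93 + 1 = 94.

94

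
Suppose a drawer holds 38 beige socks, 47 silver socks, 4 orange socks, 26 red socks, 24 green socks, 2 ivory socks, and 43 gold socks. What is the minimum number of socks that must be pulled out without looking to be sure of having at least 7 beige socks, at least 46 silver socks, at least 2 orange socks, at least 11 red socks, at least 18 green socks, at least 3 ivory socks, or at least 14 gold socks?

95

The worst case stops just short of every target: 6 beige, 45 silver, 1 orange, 10 red, 17 green, 2 ivory, 13 gold — 6 + 45 + 1 + 10 + 17 + 2 + 13 = 94 socks.
One more sock must push some color to its target, so 94 + 1 = 95.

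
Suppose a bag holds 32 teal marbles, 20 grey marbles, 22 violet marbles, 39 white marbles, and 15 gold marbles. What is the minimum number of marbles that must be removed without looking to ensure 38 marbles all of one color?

127

In the worst case we take at most 37 of each color, but all 32 teal, all 20 grey, all 22 violet, and all 15 gold (fewer than 37), giving 32 + 20 + 22 + 37 + 15 = 126.
One more marble then forces some color to 38, so 126 + 1 = 127.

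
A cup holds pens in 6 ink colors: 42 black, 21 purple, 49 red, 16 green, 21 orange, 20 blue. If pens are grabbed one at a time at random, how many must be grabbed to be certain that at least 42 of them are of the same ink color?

In the worst case we take at most 41 of each ink color, but all 21 purple, all 16 green, all 21 orange, and all 20 blue (fewer than 41), giving 41 + 21 + 41 + 16 + 21 + 20 = 160.
One more pen then forces some ink color to 42, so 160 + 1 = 161.

161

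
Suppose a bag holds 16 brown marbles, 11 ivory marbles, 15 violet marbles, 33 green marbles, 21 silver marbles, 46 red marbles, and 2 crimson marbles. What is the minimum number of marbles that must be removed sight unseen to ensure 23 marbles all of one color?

In the worst case we take at most 22 of each color, but all 16 brown, all 11 ivory, all 15 violet, all 21 silver, and all 2 crimson (fewer than 22), giving 16 + 11 + 15 + 22 + 21 + 22 + 2 = 109.
One more marble then forces some color to 23, so 109 + 1 = 110.

110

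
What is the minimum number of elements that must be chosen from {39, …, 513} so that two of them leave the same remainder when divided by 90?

Group the integers by remainder mod 90; there are 90 residue classes, each nonempty in this range.
Choosing one from each class (90 integers) avoids any shared remainder.
One more choice must repeat a class, so two differ by a multiple of 90. Hence 90 + 1 = 91.

91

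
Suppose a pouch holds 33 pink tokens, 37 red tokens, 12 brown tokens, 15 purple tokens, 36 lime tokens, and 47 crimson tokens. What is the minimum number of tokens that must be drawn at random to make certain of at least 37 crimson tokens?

170

The worst case draws every non-crimson token first: 33 + 37 + 12 + 15 + 36 = 133.
The next 37 draws are then forced to be crimson, giving 133 + 37 = 170.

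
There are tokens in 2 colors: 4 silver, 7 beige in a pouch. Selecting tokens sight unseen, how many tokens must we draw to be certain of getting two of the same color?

The worst case takes 1 token of each color without reaching 2 of any: 2 × 1 = 2.
The next token must bring some color to 2, so 2 + 1 = 3.

3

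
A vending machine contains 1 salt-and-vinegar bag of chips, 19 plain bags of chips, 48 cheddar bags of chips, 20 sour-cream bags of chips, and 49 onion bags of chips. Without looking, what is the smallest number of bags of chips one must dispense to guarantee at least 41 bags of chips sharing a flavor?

121

In the worst case we take at most 40 of each flavor, but all 1 salt-and-vinegar, all 19 plain, and all 20 sour-cream (fewer than 40), giving 1 + 19 + 40 + 20 + 40 = 120.
One more bag of chips then forces some flavor to 41, so 120 + 1 = 121.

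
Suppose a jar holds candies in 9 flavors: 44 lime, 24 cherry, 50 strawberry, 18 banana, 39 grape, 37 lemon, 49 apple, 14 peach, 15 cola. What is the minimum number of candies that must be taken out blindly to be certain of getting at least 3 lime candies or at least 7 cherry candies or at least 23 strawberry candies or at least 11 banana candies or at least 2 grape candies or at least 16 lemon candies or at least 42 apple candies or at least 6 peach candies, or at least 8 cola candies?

The worst case stops just short of every target: 2 lime, 6 cherry, 22 strawberry, 10 banana, 1 grape, 15 lemon, 41 apple, 5 peach, 7 cola — 2 + 6 + 22 + 10 + 1 + 15 + 41 + 5 + 7 = 109 candies.
One more candy must push some flavor to its target, so 109 + 1 = 110.

110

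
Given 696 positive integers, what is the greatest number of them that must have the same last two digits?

7

The 696 positive integers fall into 100 possible two-digit endings.
If each of the 100 possible two-digit endings held at most 6, the total would be at most 100 × 6 = 600 < 696, a contradiction.
So at least one holds ⌈696/100⌉ = 7.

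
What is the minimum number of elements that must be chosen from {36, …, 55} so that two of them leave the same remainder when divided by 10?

Group the integers by remainder mod 10; there are 10 residue classes, each nonempty in this range.
Choosing one from each class (10 integers) avoids any shared remainder.
One more choice must repeat a class, so two differ by a multiple of 10. Hence 10 + 1 = 11.

11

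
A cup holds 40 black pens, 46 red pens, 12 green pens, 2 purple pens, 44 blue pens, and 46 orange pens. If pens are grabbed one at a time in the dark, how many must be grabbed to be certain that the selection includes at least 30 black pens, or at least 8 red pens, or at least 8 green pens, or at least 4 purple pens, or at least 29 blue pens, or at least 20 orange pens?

93

The worst case stops just short of every target: 29 black, 7 red, 7 green, all 2 purple, 28 blue, 19 orange — 29 + 7 + 7 + 2 + 28 + 19 = 92 pens.
One more pen must push some ink color to its target, so 92 + 1 = 93.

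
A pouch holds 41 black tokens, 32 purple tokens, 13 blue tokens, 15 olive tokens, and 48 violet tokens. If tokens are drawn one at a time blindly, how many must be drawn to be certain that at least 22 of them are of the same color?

92

Treat the 5 colors as pigeonholes.
In the worst case we take at most 21 of each color, but all 13 blue and all 15 olive (fewer than 21), giving 21 + 21 + 13 + 15 + 21 = 91.
One more token then forces some color to 22, so 91 + 1 = 92.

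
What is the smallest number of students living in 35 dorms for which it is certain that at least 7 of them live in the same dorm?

211

There are 35 dorms acting as pigeonholes.
With 35 × 6 = 210 students we could place exactly 6 in each, with no class reaching 7.
One more forces some class to hold 7, so 210 + 1 = 211.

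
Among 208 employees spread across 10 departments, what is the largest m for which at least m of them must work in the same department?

21

The 208 employees fall into 10 departments.
If each of the 10 departments held at most 20, the total would be at most 10 × 20 = 200 < 208, a contradiction.
So at least one holds ⌈208/10⌉ = 21.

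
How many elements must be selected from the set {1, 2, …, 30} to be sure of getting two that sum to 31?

Partition {1, …, 30} into 15 pairs: {1,30}, {2,29}, …, {15,16}.
Choosing 15 integers — say the integers 1 through 15 — takes one from each pair and avoids the property.
Choosing 16 forces two into the same pair by pigeonhole, and those sum to 31. So 16.

16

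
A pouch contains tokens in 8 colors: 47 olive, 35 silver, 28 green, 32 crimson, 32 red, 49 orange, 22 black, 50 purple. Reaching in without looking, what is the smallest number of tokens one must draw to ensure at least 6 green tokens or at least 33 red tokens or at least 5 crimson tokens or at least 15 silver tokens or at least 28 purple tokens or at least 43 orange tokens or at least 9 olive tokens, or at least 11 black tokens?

Each of the 8 colors has its own threshold; avoid all of them simultaneously.
The worst case stops just short of every target: 8 olive, 14 silver, 5 green, 4 crimson, 32 red, 42 orange, 10 black, 27 purple — 8 + 14 + 5 + 4 + 32 + 42 + 10 + 27 = 142 tokens.
One more token must push some color to its target, so 142 + 1 = 143.

143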